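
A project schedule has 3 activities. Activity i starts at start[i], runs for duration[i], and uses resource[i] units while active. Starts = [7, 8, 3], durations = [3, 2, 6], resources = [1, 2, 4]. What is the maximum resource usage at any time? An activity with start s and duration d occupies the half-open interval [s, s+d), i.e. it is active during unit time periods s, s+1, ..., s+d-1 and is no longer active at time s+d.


Each activity i is active on [start_i, start_i + duration_i).
Compute total resource usage per time slot:
  t=0: active resources = [], total = 0
  t=1: active resources = [], total = 0
  t=2: active resources = [], total = 0
  t=3: active resources = [4], total = 4
  t=4: active resources = [4], total = 4
  t=5: active resources = [4], total = 4
  t=6: active resources = [4], total = 4
  t=7: active resources = [1, 4], total = 5
  t=8: active resources = [1, 2, 4], total = 7
  t=9: active resources = [1, 2], total = 3
Peak resource demand = 7

7


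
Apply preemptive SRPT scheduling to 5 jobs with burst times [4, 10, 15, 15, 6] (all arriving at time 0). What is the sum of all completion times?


Since all jobs arrive at t=0, SRPT equals SPT ordering.
SPT order: [4, 6, 10, 15, 15]
Completion times:
  Job 1: p=4, C=4
  Job 2: p=6, C=10
  Job 3: p=10, C=20
  Job 4: p=15, C=35
  Job 5: p=15, C=50
Total completion time = 4 + 10 + 20 + 35 + 50 = 119

119


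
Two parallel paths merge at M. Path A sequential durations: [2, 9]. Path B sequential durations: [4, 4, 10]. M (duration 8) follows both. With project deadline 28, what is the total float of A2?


Forward pass: ES(A2) = sum of predecessors on chain A = 2
EF = ES + duration = 2 + 9 = 11
Backward pass: LF(M) = deadline = 28; LS(M) = 28 - 8 = 20
LF(A2) = LS(M) - sum(successors on chain A) = 20 - 0 = 20
LS = LF - duration = 20 - 9 = 11
Total float = LS - ES = 11 - 2 = 9

9


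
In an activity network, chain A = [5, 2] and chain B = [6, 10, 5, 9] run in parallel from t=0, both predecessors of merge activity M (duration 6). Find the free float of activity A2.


ES(A2) = sum of predecessors on chain A = 5
EF(A2) = ES + duration = 5 + 2 = 7
Successor of A2 is M. ES(M) = max(sum(A), sum(B)) = max(7, 30) = 30
Free float = ES(successor) - EF(current) = 30 - 7 = 23

23


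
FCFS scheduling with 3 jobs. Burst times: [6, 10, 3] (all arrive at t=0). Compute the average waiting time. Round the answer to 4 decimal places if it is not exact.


FCFS order (as given): [6, 10, 3]
Waiting times:
  Job 1: wait = 0
  Job 2: wait = 6
  Job 3: wait = 16
Sum of waiting times = 22
Average waiting time = 22/3 = 7.3333

7.3333


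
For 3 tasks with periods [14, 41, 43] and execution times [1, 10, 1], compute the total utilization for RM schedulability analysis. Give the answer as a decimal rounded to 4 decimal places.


Compute individual utilizations (exact fractions):
  Task 1: C/T = 1/14 (approx. 0.0714)
  Task 2: C/T = 10/41 (approx. 0.2439)
  Task 3: C/T = 1/43 (approx. 0.0233)
Total utilization U = 1/14 + 10/41 + 1/43 = 8357/24682
Rounded to 4 decimal places: U = 0.3386
RM (Liu & Layland) bound for 3 tasks = 0.779763; compare with U = 8357/24682 (approx. 0.338587)
U <= bound, so schedulable by RM sufficient condition.

0.3386


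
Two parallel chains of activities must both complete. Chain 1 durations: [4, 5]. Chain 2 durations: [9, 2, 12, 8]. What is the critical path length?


Path A total = 4 + 5 = 9
Path B total = 9 + 2 + 12 + 8 = 31
Critical path = longest path = max(9, 31) = 31

31


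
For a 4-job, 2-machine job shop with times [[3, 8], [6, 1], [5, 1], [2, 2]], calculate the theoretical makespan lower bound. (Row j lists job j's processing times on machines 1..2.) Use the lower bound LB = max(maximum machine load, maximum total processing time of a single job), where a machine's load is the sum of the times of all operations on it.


Machine loads:
  Machine 1: 3 + 6 + 5 + 2 = 16
  Machine 2: 8 + 1 + 1 + 2 = 12
Max machine load = 16
Job totals:
  Job 1: 11
  Job 2: 7
  Job 3: 6
  Job 4: 4
Max job total = 11
Lower bound = max(16, 11) = 16

16


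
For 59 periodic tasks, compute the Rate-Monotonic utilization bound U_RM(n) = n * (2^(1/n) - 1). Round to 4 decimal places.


Compute 2^(1/59) = 1.0118175391
Subtract 1: 1.0118175391 - 1 = 0.0118175391
Multiply by n: 59 * 0.0118175391 = 0.6972348069
Round to 4 dp: 0.6972

0.6972


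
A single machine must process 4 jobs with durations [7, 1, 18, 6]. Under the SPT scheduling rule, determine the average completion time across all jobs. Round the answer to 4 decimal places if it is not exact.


Sort jobs by processing time (SPT order): [1, 6, 7, 18]
Compute completion times sequentially:
  Job 1: processing = 1, completes at 1
  Job 2: processing = 6, completes at 7
  Job 3: processing = 7, completes at 14
  Job 4: processing = 18, completes at 32
Sum of completion times = 54
Average completion time = 54/4 = 13.5

13.5


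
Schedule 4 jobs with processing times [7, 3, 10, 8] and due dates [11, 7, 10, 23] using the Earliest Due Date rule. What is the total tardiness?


Sort by due date (EDD order): [(3, 7), (10, 10), (7, 11), (8, 23)]
Compute completion times and tardiness:
  Job 1: p=3, d=7, C=3, tardiness=max(0,3-7)=0
  Job 2: p=10, d=10, C=13, tardiness=max(0,13-10)=3
  Job 3: p=7, d=11, C=20, tardiness=max(0,20-11)=9
  Job 4: p=8, d=23, C=28, tardiness=max(0,28-23)=5
Total tardiness = 17

17


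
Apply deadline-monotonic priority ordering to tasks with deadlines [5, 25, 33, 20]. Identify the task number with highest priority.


Sort tasks by relative deadline (ascending):
  Task 1: deadline = 5
  Task 4: deadline = 20
  Task 2: deadline = 25
  Task 3: deadline = 33
Priority order (highest first): [1, 4, 2, 3]
Highest priority task = 1

1


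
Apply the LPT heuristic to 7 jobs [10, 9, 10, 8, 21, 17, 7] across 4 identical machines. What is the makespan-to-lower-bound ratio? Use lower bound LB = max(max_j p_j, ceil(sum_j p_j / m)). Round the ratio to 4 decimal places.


LPT order: [21, 17, 10, 10, 9, 8, 7]
Machine loads after assignment: [21, 24, 19, 18]
LPT makespan = 24
Lower bound = max(max_job, ceil(total/4)) = max(21, 21) = 21
Ratio = 24 / 21 = 1.1429

1.1429


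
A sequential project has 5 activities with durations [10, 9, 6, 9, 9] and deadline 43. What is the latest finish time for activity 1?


LF(activity 1) = deadline - sum of successor durations
Successors: activities 2 through 5 with durations [9, 6, 9, 9]
Sum of successor durations = 33
LF = 43 - 33 = 10

10


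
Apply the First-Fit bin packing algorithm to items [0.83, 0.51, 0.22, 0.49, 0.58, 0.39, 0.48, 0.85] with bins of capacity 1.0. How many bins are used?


Place items sequentially using First-Fit:
  Item 0.83 -> new Bin 1
  Item 0.51 -> new Bin 2
  Item 0.22 -> Bin 2 (now 0.73)
  Item 0.49 -> new Bin 3
  Item 0.58 -> new Bin 4
  Item 0.39 -> Bin 3 (now 0.88)
  Item 0.48 -> new Bin 5
  Item 0.85 -> new Bin 6
Total bins used = 6

6


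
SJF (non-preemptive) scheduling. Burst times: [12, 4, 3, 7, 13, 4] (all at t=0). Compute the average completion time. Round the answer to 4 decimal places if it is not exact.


SJF order (ascending): [3, 4, 4, 7, 12, 13]
Completion times:
  Job 1: burst=3, C=3
  Job 2: burst=4, C=7
  Job 3: burst=4, C=11
  Job 4: burst=7, C=18
  Job 5: burst=12, C=30
  Job 6: burst=13, C=43
Average completion = 112/6 = 18.6667

18.6667


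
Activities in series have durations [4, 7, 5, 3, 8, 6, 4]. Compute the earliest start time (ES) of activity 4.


Activity 4 starts after activities 1 through 3 complete.
Predecessor durations: [4, 7, 5]
ES = 4 + 7 + 5 = 16

16


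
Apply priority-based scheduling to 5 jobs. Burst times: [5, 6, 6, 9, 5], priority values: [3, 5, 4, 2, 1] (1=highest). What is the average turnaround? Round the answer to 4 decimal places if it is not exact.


Sort by priority (ascending = highest first):
Order: [(1, 5), (2, 9), (3, 5), (4, 6), (5, 6)]
Completion times:
  Priority 1, burst=5, C=5
  Priority 2, burst=9, C=14
  Priority 3, burst=5, C=19
  Priority 4, burst=6, C=25
  Priority 5, burst=6, C=31
Average turnaround = 94/5 = 18.8

18.8


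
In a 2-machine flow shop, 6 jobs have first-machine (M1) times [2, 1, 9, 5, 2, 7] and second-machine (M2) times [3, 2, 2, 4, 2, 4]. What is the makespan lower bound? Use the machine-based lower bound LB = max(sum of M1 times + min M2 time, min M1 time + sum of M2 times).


LB1 = sum(M1 times) + min(M2 times) = 26 + 2 = 28
LB2 = min(M1 times) + sum(M2 times) = 1 + 17 = 18
Lower bound = max(LB1, LB2) = max(28, 18) = 28

28


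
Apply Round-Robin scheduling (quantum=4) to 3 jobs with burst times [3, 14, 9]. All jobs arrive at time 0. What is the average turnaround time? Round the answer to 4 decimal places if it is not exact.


Time quantum = 4
Execution trace:
  J1 runs 3 units, time = 3
  J2 runs 4 units, time = 7
  J3 runs 4 units, time = 11
  J2 runs 4 units, time = 15
  J3 runs 4 units, time = 19
  J2 runs 4 units, time = 23
  J3 runs 1 units, time = 24
  J2 runs 2 units, time = 26
Finish times: [3, 26, 24]
Average turnaround = 53/3 = 17.6667

17.6667


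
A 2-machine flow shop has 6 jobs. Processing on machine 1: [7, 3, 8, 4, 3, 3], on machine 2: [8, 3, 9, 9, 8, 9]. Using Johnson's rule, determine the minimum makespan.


Apply Johnson's rule:
  Group 1 (a <= b): [(2, 3, 3), (5, 3, 8), (6, 3, 9), (4, 4, 9), (1, 7, 8), (3, 8, 9)]
  Group 2 (a > b): []
Optimal job order: [2, 5, 6, 4, 1, 3]
Schedule:
  Job 2: M1 done at 3, M2 done at 6
  Job 5: M1 done at 6, M2 done at 14
  Job 6: M1 done at 9, M2 done at 23
  Job 4: M1 done at 13, M2 done at 32
  Job 1: M1 done at 20, M2 done at 40
  Job 3: M1 done at 28, M2 done at 49
Makespan = 49

49


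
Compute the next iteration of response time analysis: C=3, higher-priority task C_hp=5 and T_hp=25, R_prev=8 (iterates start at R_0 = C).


R_next = C + ceil(R_prev / T_hp) * C_hp
ceil(8 / 25) = ceil(0.32) = 1
Interference = 1 * 5 = 5
R_next = 3 + 5 = 8
R_next = R_prev, so the iteration has converged (response time = 8).

8


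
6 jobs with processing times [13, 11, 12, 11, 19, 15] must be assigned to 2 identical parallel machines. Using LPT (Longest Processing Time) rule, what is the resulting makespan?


Sort jobs in decreasing order (LPT): [19, 15, 13, 12, 11, 11]
Assign each job to the least loaded machine:
  Machine 1: jobs [19, 12, 11], load = 42
  Machine 2: jobs [15, 13, 11], load = 39
Makespan = max load = 42

42


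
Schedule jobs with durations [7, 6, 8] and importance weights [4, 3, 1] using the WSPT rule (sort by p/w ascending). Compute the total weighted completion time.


Compute p/w ratios and sort ascending (WSPT): [(7, 4), (6, 3), (8, 1)]
Compute weighted completion times:
  Job (p=7,w=4): C=7, w*C=4*7=28
  Job (p=6,w=3): C=13, w*C=3*13=39
  Job (p=8,w=1): C=21, w*C=1*21=21
Total weighted completion time = 88

88


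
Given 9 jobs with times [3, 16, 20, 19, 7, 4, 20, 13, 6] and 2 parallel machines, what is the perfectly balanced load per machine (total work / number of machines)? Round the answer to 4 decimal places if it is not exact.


Total processing time = 3 + 16 + 20 + 19 + 7 + 4 + 20 + 13 + 6 = 108
Number of machines = 2
Ideal balanced load = 108 / 2 = 54.0

54.0


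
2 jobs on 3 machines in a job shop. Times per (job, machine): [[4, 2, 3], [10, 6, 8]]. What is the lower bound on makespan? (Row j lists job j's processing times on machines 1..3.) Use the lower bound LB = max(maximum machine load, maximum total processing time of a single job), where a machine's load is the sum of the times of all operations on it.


Machine loads:
  Machine 1: 4 + 10 = 14
  Machine 2: 2 + 6 = 8
  Machine 3: 3 + 8 = 11
Max machine load = 14
Job totals:
  Job 1: 9
  Job 2: 24
Max job total = 24
Lower bound = max(14, 24) = 24

24


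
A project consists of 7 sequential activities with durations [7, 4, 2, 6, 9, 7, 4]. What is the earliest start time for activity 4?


Activity 4 starts after activities 1 through 3 complete.
Predecessor durations: [7, 4, 2]
ES = 7 + 4 + 2 = 13

13


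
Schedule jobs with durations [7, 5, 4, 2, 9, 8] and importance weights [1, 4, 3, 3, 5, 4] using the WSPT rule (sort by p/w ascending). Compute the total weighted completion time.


Compute p/w ratios and sort ascending (WSPT): [(2, 3), (5, 4), (4, 3), (9, 5), (8, 4), (7, 1)]
Compute weighted completion times:
  Job (p=2,w=3): C=2, w*C=3*2=6
  Job (p=5,w=4): C=7, w*C=4*7=28
  Job (p=4,w=3): C=11, w*C=3*11=33
  Job (p=9,w=5): C=20, w*C=5*20=100
  Job (p=8,w=4): C=28, w*C=4*28=112
  Job (p=7,w=1): C=35, w*C=1*35=35
Total weighted completion time = 314

314


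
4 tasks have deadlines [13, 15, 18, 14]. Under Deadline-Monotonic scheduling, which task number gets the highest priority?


Sort tasks by relative deadline (ascending):
  Task 1: deadline = 13
  Task 4: deadline = 14
  Task 2: deadline = 15
  Task 3: deadline = 18
Priority order (highest first): [1, 4, 2, 3]
Highest priority task = 1

1


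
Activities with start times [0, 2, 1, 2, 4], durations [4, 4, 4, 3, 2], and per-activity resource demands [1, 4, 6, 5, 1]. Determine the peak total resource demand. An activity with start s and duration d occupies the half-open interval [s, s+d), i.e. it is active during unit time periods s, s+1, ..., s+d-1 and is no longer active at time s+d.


Each activity i is active on [start_i, start_i + duration_i).
Compute total resource usage per time slot:
  t=0: active resources = [1], total = 1
  t=1: active resources = [1, 6], total = 7
  t=2: active resources = [1, 4, 6, 5], total = 16
  t=3: active resources = [1, 4, 6, 5], total = 16
  t=4: active resources = [4, 6, 5, 1], total = 16
  t=5: active resources = [4, 1], total = 5
Peak resource demand = 16

16


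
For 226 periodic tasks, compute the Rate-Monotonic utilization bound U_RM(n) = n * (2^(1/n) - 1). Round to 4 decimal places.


Compute 2^(1/226) = 1.0030717310
Subtract 1: 1.0030717310 - 1 = 0.0030717310
Multiply by n: 226 * 0.0030717310 = 0.6942112060
Round to 4 dp: 0.6942

0.6942


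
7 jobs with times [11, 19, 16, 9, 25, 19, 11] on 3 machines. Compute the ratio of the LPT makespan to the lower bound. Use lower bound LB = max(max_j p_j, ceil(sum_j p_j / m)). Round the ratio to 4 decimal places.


LPT order: [25, 19, 19, 16, 11, 11, 9]
Machine loads after assignment: [36, 35, 39]
LPT makespan = 39
Lower bound = max(max_job, ceil(total/3)) = max(25, 37) = 37
Ratio = 39 / 37 = 1.0541

1.0541


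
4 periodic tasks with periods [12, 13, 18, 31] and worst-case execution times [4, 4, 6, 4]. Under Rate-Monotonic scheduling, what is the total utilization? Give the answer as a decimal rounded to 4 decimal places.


Compute individual utilizations (exact fractions):
  Task 1: C/T = 4/12 = 1/3 (approx. 0.3333)
  Task 2: C/T = 4/13 (approx. 0.3077)
  Task 3: C/T = 6/18 = 1/3 (approx. 0.3333)
  Task 4: C/T = 4/31 (approx. 0.129)
Total utilization U = 1/3 + 4/13 + 1/3 + 4/31 = 1334/1209
Rounded to 4 decimal places: U = 1.1034
RM (Liu & Layland) bound for 4 tasks = 0.756828; compare with U = 1334/1209 (approx. 1.103391)
U > 1, so the task set is not schedulable (processor overloaded).

1.1034


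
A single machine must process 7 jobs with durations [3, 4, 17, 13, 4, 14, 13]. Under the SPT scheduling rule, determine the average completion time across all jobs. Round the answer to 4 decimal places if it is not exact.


Sort jobs by processing time (SPT order): [3, 4, 4, 13, 13, 14, 17]
Compute completion times sequentially:
  Job 1: processing = 3, completes at 3
  Job 2: processing = 4, completes at 7
  Job 3: processing = 4, completes at 11
  Job 4: processing = 13, completes at 24
  Job 5: processing = 13, completes at 37
  Job 6: processing = 14, completes at 51
  Job 7: processing = 17, completes at 68
Sum of completion times = 201
Average completion time = 201/7 = 28.7143

28.7143


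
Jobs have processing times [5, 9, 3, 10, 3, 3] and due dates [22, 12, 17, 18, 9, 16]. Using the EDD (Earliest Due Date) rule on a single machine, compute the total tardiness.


Sort by due date (EDD order): [(3, 9), (9, 12), (3, 16), (3, 17), (10, 18), (5, 22)]
Compute completion times and tardiness:
  Job 1: p=3, d=9, C=3, tardiness=max(0,3-9)=0
  Job 2: p=9, d=12, C=12, tardiness=max(0,12-12)=0
  Job 3: p=3, d=16, C=15, tardiness=max(0,15-16)=0
  Job 4: p=3, d=17, C=18, tardiness=max(0,18-17)=1
  Job 5: p=10, d=18, C=28, tardiness=max(0,28-18)=10
  Job 6: p=5, d=22, C=33, tardiness=max(0,33-22)=11
Total tardiness = 22

22


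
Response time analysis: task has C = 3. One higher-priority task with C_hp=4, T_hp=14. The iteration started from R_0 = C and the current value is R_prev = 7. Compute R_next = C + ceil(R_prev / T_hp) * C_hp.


R_next = C + ceil(R_prev / T_hp) * C_hp
ceil(7 / 14) = ceil(0.5) = 1
Interference = 1 * 4 = 4
R_next = 3 + 4 = 7
R_next = R_prev, so the iteration has converged (response time = 7).

7


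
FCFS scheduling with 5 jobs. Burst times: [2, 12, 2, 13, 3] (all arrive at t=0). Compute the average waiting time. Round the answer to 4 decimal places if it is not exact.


FCFS order (as given): [2, 12, 2, 13, 3]
Waiting times:
  Job 1: wait = 0
  Job 2: wait = 2
  Job 3: wait = 14
  Job 4: wait = 16
  Job 5: wait = 29
Sum of waiting times = 61
Average waiting time = 61/5 = 12.2

12.2


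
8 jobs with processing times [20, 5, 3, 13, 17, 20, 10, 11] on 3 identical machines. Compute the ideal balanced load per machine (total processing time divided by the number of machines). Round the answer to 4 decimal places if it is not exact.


Total processing time = 20 + 5 + 3 + 13 + 17 + 20 + 10 + 11 = 99
Number of machines = 3
Ideal balanced load = 99 / 3 = 33.0

33.0


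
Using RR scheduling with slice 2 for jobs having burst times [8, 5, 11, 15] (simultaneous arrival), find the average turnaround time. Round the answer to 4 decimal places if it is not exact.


Time quantum = 2
Execution trace:
  J1 runs 2 units, time = 2
  J2 runs 2 units, time = 4
  J3 runs 2 units, time = 6
  J4 runs 2 units, time = 8
  J1 runs 2 units, time = 10
  J2 runs 2 units, time = 12
  J3 runs 2 units, time = 14
  J4 runs 2 units, time = 16
  J1 runs 2 units, time = 18
  J2 runs 1 units, time = 19
  J3 runs 2 units, time = 21
  J4 runs 2 units, time = 23
  J1 runs 2 units, time = 25
  J3 runs 2 units, time = 27
  J4 runs 2 units, time = 29
  J3 runs 2 units, time = 31
  J4 runs 2 units, time = 33
  J3 runs 1 units, time = 34
  J4 runs 2 units, time = 36
  J4 runs 2 units, time = 38
  J4 runs 1 units, time = 39
Finish times: [25, 19, 34, 39]
Average turnaround = 117/4 = 29.25

29.25


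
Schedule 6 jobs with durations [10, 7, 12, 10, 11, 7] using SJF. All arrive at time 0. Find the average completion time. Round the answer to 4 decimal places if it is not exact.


SJF order (ascending): [7, 7, 10, 10, 11, 12]
Completion times:
  Job 1: burst=7, C=7
  Job 2: burst=7, C=14
  Job 3: burst=10, C=24
  Job 4: burst=10, C=34
  Job 5: burst=11, C=45
  Job 6: burst=12, C=57
Average completion = 181/6 = 30.1667

30.1667


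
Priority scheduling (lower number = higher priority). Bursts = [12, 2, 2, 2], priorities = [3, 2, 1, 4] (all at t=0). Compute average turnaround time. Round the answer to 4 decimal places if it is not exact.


Sort by priority (ascending = highest first):
Order: [(1, 2), (2, 2), (3, 12), (4, 2)]
Completion times:
  Priority 1, burst=2, C=2
  Priority 2, burst=2, C=4
  Priority 3, burst=12, C=16
  Priority 4, burst=2, C=18
Average turnaround = 40/4 = 10.0

10.0


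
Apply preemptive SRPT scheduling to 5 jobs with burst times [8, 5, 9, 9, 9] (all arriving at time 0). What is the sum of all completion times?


Since all jobs arrive at t=0, SRPT equals SPT ordering.
SPT order: [5, 8, 9, 9, 9]
Completion times:
  Job 1: p=5, C=5
  Job 2: p=8, C=13
  Job 3: p=9, C=22
  Job 4: p=9, C=31
  Job 5: p=9, C=40
Total completion time = 5 + 13 + 22 + 31 + 40 = 111

111


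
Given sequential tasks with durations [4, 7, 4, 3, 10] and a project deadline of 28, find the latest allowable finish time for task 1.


LF(activity 1) = deadline - sum of successor durations
Successors: activities 2 through 5 with durations [7, 4, 3, 10]
Sum of successor durations = 24
LF = 28 - 24 = 4

4


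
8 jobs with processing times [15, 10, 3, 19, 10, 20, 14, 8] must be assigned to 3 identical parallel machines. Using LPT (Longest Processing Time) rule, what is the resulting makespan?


Sort jobs in decreasing order (LPT): [20, 19, 15, 14, 10, 10, 8, 3]
Assign each job to the least loaded machine:
  Machine 1: jobs [20, 10], load = 30
  Machine 2: jobs [19, 10, 8], load = 37
  Machine 3: jobs [15, 14, 3], load = 32
Makespan = max load = 37

37


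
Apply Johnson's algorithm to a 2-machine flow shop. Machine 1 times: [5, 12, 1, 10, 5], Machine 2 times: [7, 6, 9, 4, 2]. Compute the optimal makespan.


Apply Johnson's rule:
  Group 1 (a <= b): [(3, 1, 9), (1, 5, 7)]
  Group 2 (a > b): [(2, 12, 6), (4, 10, 4), (5, 5, 2)]
Optimal job order: [3, 1, 2, 4, 5]
Schedule:
  Job 3: M1 done at 1, M2 done at 10
  Job 1: M1 done at 6, M2 done at 17
  Job 2: M1 done at 18, M2 done at 24
  Job 4: M1 done at 28, M2 done at 32
  Job 5: M1 done at 33, M2 done at 35
Makespan = 35

35


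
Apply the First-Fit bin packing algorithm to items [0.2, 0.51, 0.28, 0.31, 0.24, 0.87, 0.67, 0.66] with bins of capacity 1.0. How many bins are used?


Place items sequentially using First-Fit:
  Item 0.2 -> new Bin 1
  Item 0.51 -> Bin 1 (now 0.71)
  Item 0.28 -> Bin 1 (now 0.99)
  Item 0.31 -> new Bin 2
  Item 0.24 -> Bin 2 (now 0.55)
  Item 0.87 -> new Bin 3
  Item 0.67 -> new Bin 4
  Item 0.66 -> new Bin 5
Total bins used = 5

5


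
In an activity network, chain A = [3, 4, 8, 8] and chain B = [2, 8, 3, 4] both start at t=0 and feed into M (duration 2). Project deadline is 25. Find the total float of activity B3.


Forward pass: ES(B3) = sum of predecessors on chain B = 10
EF = ES + duration = 10 + 3 = 13
Backward pass: LF(M) = deadline = 25; LS(M) = 25 - 2 = 23
LF(B3) = LS(M) - sum(successors on chain B) = 23 - 4 = 19
LS = LF - duration = 19 - 3 = 16
Total float = LS - ES = 16 - 10 = 6

6


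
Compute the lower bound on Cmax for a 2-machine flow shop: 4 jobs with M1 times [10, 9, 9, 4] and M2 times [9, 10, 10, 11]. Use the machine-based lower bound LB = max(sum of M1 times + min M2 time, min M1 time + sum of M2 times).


LB1 = sum(M1 times) + min(M2 times) = 32 + 9 = 41
LB2 = min(M1 times) + sum(M2 times) = 4 + 40 = 44
Lower bound = max(LB1, LB2) = max(41, 44) = 44

44


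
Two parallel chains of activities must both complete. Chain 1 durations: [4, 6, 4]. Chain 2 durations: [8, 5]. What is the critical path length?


Path A total = 4 + 6 + 4 = 14
Path B total = 8 + 5 = 13
Critical path = longest path = max(14, 13) = 14

14


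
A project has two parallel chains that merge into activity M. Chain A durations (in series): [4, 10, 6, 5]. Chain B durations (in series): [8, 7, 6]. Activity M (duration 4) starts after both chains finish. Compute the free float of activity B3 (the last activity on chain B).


ES(B3) = sum of predecessors on chain B = 15
EF(B3) = ES + duration = 15 + 6 = 21
Successor of B3 is M. ES(M) = max(sum(A), sum(B)) = max(25, 21) = 25
Free float = ES(successor) - EF(current) = 25 - 21 = 4

4


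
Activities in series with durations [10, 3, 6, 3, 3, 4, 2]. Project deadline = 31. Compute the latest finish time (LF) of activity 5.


LF(activity 5) = deadline - sum of successor durations
Successors: activities 6 through 7 with durations [4, 2]
Sum of successor durations = 6
LF = 31 - 6 = 25

25


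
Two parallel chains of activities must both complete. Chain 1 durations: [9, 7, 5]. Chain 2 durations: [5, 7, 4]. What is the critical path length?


Path A total = 9 + 7 + 5 = 21
Path B total = 5 + 7 + 4 = 16
Critical path = longest path = max(21, 16) = 21

21


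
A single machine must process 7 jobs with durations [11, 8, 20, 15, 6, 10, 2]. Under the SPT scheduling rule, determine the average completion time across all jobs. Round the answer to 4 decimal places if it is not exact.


Sort jobs by processing time (SPT order): [2, 6, 8, 10, 11, 15, 20]
Compute completion times sequentially:
  Job 1: processing = 2, completes at 2
  Job 2: processing = 6, completes at 8
  Job 3: processing = 8, completes at 16
  Job 4: processing = 10, completes at 26
  Job 5: processing = 11, completes at 37
  Job 6: processing = 15, completes at 52
  Job 7: processing = 20, completes at 72
Sum of completion times = 213
Average completion time = 213/7 = 30.4286

30.4286


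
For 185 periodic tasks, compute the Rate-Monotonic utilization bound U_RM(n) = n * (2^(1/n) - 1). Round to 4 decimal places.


Compute 2^(1/185) = 1.0037537693
Subtract 1: 1.0037537693 - 1 = 0.0037537693
Multiply by n: 185 * 0.0037537693 = 0.6944473205
Round to 4 dp: 0.6944

0.6944


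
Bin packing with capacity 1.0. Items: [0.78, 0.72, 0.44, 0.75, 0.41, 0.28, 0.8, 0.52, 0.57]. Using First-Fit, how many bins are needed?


Place items sequentially using First-Fit:
  Item 0.78 -> new Bin 1
  Item 0.72 -> new Bin 2
  Item 0.44 -> new Bin 3
  Item 0.75 -> new Bin 4
  Item 0.41 -> Bin 3 (now 0.85)
  Item 0.28 -> Bin 2 (now 1.0)
  Item 0.8 -> new Bin 5
  Item 0.52 -> new Bin 6
  Item 0.57 -> new Bin 7
Total bins used = 7

7


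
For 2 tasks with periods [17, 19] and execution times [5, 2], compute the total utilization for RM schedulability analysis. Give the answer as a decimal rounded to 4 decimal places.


Compute individual utilizations (exact fractions):
  Task 1: C/T = 5/17 (approx. 0.2941)
  Task 2: C/T = 2/19 (approx. 0.1053)
Total utilization U = 5/17 + 2/19 = 129/323
Rounded to 4 decimal places: U = 0.3994
RM (Liu & Layland) bound for 2 tasks = 0.828427; compare with U = 129/323 (approx. 0.399381)
U <= bound, so schedulable by RM sufficient condition.

0.3994


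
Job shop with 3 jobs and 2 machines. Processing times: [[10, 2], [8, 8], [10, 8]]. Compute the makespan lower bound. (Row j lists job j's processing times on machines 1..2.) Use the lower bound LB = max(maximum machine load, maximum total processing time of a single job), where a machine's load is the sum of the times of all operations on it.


Machine loads:
  Machine 1: 10 + 8 + 10 = 28
  Machine 2: 2 + 8 + 8 = 18
Max machine load = 28
Job totals:
  Job 1: 12
  Job 2: 16
  Job 3: 18
Max job total = 18
Lower bound = max(28, 18) = 28

28


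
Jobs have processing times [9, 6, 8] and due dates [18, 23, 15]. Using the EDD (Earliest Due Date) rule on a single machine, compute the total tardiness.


Sort by due date (EDD order): [(8, 15), (9, 18), (6, 23)]
Compute completion times and tardiness:
  Job 1: p=8, d=15, C=8, tardiness=max(0,8-15)=0
  Job 2: p=9, d=18, C=17, tardiness=max(0,17-18)=0
  Job 3: p=6, d=23, C=23, tardiness=max(0,23-23)=0
Total tardiness = 0

0


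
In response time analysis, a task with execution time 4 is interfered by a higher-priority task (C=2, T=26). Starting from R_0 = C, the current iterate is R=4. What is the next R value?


R_next = C + ceil(R_prev / T_hp) * C_hp
ceil(4 / 26) = ceil(0.1538) = 1
Interference = 1 * 2 = 2
R_next = 4 + 2 = 6

6


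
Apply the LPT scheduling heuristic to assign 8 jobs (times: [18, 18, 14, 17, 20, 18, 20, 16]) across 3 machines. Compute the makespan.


Sort jobs in decreasing order (LPT): [20, 20, 18, 18, 18, 17, 16, 14]
Assign each job to the least loaded machine:
  Machine 1: jobs [20, 18], load = 38
  Machine 2: jobs [20, 17, 14], load = 51
  Machine 3: jobs [18, 18, 16], load = 52
Makespan = max load = 52

52


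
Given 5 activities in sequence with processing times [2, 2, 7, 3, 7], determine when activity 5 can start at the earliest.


Activity 5 starts after activities 1 through 4 complete.
Predecessor durations: [2, 2, 7, 3]
ES = 2 + 2 + 7 + 3 = 14

14


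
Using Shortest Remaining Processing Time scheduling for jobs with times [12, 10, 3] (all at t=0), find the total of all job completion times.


Since all jobs arrive at t=0, SRPT equals SPT ordering.
SPT order: [3, 10, 12]
Completion times:
  Job 1: p=3, C=3
  Job 2: p=10, C=13
  Job 3: p=12, C=25
Total completion time = 3 + 13 + 25 = 41

41


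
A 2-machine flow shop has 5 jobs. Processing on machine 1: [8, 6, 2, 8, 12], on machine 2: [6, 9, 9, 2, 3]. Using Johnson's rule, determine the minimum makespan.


Apply Johnson's rule:
  Group 1 (a <= b): [(3, 2, 9), (2, 6, 9)]
  Group 2 (a > b): [(1, 8, 6), (5, 12, 3), (4, 8, 2)]
Optimal job order: [3, 2, 1, 5, 4]
Schedule:
  Job 3: M1 done at 2, M2 done at 11
  Job 2: M1 done at 8, M2 done at 20
  Job 1: M1 done at 16, M2 done at 26
  Job 5: M1 done at 28, M2 done at 31
  Job 4: M1 done at 36, M2 done at 38
Makespan = 38

38


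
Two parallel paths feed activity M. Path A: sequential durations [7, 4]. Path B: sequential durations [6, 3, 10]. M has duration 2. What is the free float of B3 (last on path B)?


ES(B3) = sum of predecessors on chain B = 9
EF(B3) = ES + duration = 9 + 10 = 19
Successor of B3 is M. ES(M) = max(sum(A), sum(B)) = max(11, 19) = 19
Free float = ES(successor) - EF(current) = 19 - 19 = 0

0


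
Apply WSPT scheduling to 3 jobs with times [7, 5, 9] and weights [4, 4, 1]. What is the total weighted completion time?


Compute p/w ratios and sort ascending (WSPT): [(5, 4), (7, 4), (9, 1)]
Compute weighted completion times:
  Job (p=5,w=4): C=5, w*C=4*5=20
  Job (p=7,w=4): C=12, w*C=4*12=48
  Job (p=9,w=1): C=21, w*C=1*21=21
Total weighted completion time = 89

89


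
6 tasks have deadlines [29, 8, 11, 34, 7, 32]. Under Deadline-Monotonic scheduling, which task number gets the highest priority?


Sort tasks by relative deadline (ascending):
  Task 5: deadline = 7
  Task 2: deadline = 8
  Task 3: deadline = 11
  Task 1: deadline = 29
  Task 6: deadline = 32
  Task 4: deadline = 34
Priority order (highest first): [5, 2, 3, 1, 6, 4]
Highest priority task = 5

5


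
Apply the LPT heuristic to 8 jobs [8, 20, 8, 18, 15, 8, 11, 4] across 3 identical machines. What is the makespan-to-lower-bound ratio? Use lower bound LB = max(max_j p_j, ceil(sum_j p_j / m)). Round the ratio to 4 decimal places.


LPT order: [20, 18, 15, 11, 8, 8, 8, 4]
Machine loads after assignment: [28, 34, 30]
LPT makespan = 34
Lower bound = max(max_job, ceil(total/3)) = max(20, 31) = 31
Ratio = 34 / 31 = 1.0968

1.0968


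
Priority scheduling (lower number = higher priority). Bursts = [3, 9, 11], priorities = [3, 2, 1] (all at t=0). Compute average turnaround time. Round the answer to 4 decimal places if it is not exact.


Sort by priority (ascending = highest first):
Order: [(1, 11), (2, 9), (3, 3)]
Completion times:
  Priority 1, burst=11, C=11
  Priority 2, burst=9, C=20
  Priority 3, burst=3, C=23
Average turnaround = 54/3 = 18.0

18.0


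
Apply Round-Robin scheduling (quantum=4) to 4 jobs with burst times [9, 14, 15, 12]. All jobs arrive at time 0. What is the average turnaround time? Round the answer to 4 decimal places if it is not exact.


Time quantum = 4
Execution trace:
  J1 runs 4 units, time = 4
  J2 runs 4 units, time = 8
  J3 runs 4 units, time = 12
  J4 runs 4 units, time = 16
  J1 runs 4 units, time = 20
  J2 runs 4 units, time = 24
  J3 runs 4 units, time = 28
  J4 runs 4 units, time = 32
  J1 runs 1 units, time = 33
  J2 runs 4 units, time = 37
  J3 runs 4 units, time = 41
  J4 runs 4 units, time = 45
  J2 runs 2 units, time = 47
  J3 runs 3 units, time = 50
Finish times: [33, 47, 50, 45]
Average turnaround = 175/4 = 43.75

43.75


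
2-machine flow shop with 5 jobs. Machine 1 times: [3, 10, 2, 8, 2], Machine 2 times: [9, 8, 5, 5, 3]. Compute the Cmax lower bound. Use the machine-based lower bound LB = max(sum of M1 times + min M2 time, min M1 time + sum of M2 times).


LB1 = sum(M1 times) + min(M2 times) = 25 + 3 = 28
LB2 = min(M1 times) + sum(M2 times) = 2 + 30 = 32
Lower bound = max(LB1, LB2) = max(28, 32) = 32

32


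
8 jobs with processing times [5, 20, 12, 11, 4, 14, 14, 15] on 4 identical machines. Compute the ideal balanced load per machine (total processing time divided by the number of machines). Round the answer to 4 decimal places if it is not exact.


Total processing time = 5 + 20 + 12 + 11 + 4 + 14 + 14 + 15 = 95
Number of machines = 4
Ideal balanced load = 95 / 4 = 23.75

23.75


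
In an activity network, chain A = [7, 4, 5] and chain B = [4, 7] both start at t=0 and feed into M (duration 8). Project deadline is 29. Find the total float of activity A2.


Forward pass: ES(A2) = sum of predecessors on chain A = 7
EF = ES + duration = 7 + 4 = 11
Backward pass: LF(M) = deadline = 29; LS(M) = 29 - 8 = 21
LF(A2) = LS(M) - sum(successors on chain A) = 21 - 5 = 16
LS = LF - duration = 16 - 4 = 12
Total float = LS - ES = 12 - 7 = 5

5


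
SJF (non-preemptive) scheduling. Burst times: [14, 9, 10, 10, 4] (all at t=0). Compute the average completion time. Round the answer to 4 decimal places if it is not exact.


SJF order (ascending): [4, 9, 10, 10, 14]
Completion times:
  Job 1: burst=4, C=4
  Job 2: burst=9, C=13
  Job 3: burst=10, C=23
  Job 4: burst=10, C=33
  Job 5: burst=14, C=47
Average completion = 120/5 = 24.0

24.0


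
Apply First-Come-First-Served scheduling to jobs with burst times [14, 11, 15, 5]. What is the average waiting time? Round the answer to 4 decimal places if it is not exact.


FCFS order (as given): [14, 11, 15, 5]
Waiting times:
  Job 1: wait = 0
  Job 2: wait = 14
  Job 3: wait = 25
  Job 4: wait = 40
Sum of waiting times = 79
Average waiting time = 79/4 = 19.75

19.75


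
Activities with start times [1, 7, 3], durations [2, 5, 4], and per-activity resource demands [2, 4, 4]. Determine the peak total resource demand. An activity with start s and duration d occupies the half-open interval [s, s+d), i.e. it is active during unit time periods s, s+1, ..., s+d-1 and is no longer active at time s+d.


Each activity i is active on [start_i, start_i + duration_i).
Compute total resource usage per time slot:
  t=0: active resources = [], total = 0
  t=1: active resources = [2], total = 2
  t=2: active resources = [2], total = 2
  t=3: active resources = [4], total = 4
  t=4: active resources = [4], total = 4
  t=5: active resources = [4], total = 4
  t=6: active resources = [4], total = 4
  t=7: active resources = [4], total = 4
  t=8: active resources = [4], total = 4
  t=9: active resources = [4], total = 4
  t=10: active resources = [4], total = 4
  t=11: active resources = [4], total = 4
Peak resource demand = 4

4


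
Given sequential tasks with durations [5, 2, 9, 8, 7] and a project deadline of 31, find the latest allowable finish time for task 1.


LF(activity 1) = deadline - sum of successor durations
Successors: activities 2 through 5 with durations [2, 9, 8, 7]
Sum of successor durations = 26
LF = 31 - 26 = 5

5


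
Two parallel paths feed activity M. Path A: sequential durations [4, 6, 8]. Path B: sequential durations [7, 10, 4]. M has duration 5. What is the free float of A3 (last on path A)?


ES(A3) = sum of predecessors on chain A = 10
EF(A3) = ES + duration = 10 + 8 = 18
Successor of A3 is M. ES(M) = max(sum(A), sum(B)) = max(18, 21) = 21
Free float = ES(successor) - EF(current) = 21 - 18 = 3

3


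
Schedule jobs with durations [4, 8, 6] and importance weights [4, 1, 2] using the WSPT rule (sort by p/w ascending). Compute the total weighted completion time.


Compute p/w ratios and sort ascending (WSPT): [(4, 4), (6, 2), (8, 1)]
Compute weighted completion times:
  Job (p=4,w=4): C=4, w*C=4*4=16
  Job (p=6,w=2): C=10, w*C=2*10=20
  Job (p=8,w=1): C=18, w*C=1*18=18
Total weighted completion time = 54

54


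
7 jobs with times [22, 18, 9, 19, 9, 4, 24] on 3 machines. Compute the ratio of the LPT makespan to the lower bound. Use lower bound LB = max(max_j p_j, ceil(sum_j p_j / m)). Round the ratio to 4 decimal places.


LPT order: [24, 22, 19, 18, 9, 9, 4]
Machine loads after assignment: [33, 35, 37]
LPT makespan = 37
Lower bound = max(max_job, ceil(total/3)) = max(24, 35) = 35
Ratio = 37 / 35 = 1.0571

1.0571


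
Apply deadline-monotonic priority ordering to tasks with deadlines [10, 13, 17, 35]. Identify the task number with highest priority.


Sort tasks by relative deadline (ascending):
  Task 1: deadline = 10
  Task 2: deadline = 13
  Task 3: deadline = 17
  Task 4: deadline = 35
Priority order (highest first): [1, 2, 3, 4]
Highest priority task = 1

1


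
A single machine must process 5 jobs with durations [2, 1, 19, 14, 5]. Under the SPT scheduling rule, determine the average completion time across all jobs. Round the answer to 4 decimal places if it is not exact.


Sort jobs by processing time (SPT order): [1, 2, 5, 14, 19]
Compute completion times sequentially:
  Job 1: processing = 1, completes at 1
  Job 2: processing = 2, completes at 3
  Job 3: processing = 5, completes at 8
  Job 4: processing = 14, completes at 22
  Job 5: processing = 19, completes at 41
Sum of completion times = 75
Average completion time = 75/5 = 15.0

15.0


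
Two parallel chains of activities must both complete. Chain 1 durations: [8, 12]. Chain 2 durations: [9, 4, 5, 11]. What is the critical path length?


Path A total = 8 + 12 = 20
Path B total = 9 + 4 + 5 + 11 = 29
Critical path = longest path = max(20, 29) = 29

29


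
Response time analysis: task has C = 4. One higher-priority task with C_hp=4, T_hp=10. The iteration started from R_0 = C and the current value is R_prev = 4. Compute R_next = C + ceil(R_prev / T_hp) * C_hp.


R_next = C + ceil(R_prev / T_hp) * C_hp
ceil(4 / 10) = ceil(0.4) = 1
Interference = 1 * 4 = 4
R_next = 4 + 4 = 8

8


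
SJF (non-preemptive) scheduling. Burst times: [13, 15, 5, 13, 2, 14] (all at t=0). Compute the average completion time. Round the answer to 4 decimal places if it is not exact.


SJF order (ascending): [2, 5, 13, 13, 14, 15]
Completion times:
  Job 1: burst=2, C=2
  Job 2: burst=5, C=7
  Job 3: burst=13, C=20
  Job 4: burst=13, C=33
  Job 5: burst=14, C=47
  Job 6: burst=15, C=62
Average completion = 171/6 = 28.5

28.5


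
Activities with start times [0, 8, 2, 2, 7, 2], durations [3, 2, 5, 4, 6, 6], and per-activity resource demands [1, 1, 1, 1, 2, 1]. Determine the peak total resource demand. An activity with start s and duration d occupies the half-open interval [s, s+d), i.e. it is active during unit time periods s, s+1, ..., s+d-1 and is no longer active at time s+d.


Each activity i is active on [start_i, start_i + duration_i).
Compute total resource usage per time slot:
  t=0: active resources = [1], total = 1
  t=1: active resources = [1], total = 1
  t=2: active resources = [1, 1, 1, 1], total = 4
  t=3: active resources = [1, 1, 1], total = 3
  t=4: active resources = [1, 1, 1], total = 3
  t=5: active resources = [1, 1, 1], total = 3
  t=6: active resources = [1, 1], total = 2
  t=7: active resources = [2, 1], total = 3
  t=8: active resources = [1, 2], total = 3
  t=9: active resources = [1, 2], total = 3
  t=10: active resources = [2], total = 2
  t=11: active resources = [2], total = 2
  t=12: active resources = [2], total = 2
Peak resource demand = 4

4


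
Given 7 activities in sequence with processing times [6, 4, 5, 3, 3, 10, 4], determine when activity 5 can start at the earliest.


Activity 5 starts after activities 1 through 4 complete.
Predecessor durations: [6, 4, 5, 3]
ES = 6 + 4 + 5 + 3 = 18

18


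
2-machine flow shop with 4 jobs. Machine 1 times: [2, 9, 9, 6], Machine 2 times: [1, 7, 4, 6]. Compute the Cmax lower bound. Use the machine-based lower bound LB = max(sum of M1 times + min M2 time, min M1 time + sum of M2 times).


LB1 = sum(M1 times) + min(M2 times) = 26 + 1 = 27
LB2 = min(M1 times) + sum(M2 times) = 2 + 18 = 20
Lower bound = max(LB1, LB2) = max(27, 20) = 27

27


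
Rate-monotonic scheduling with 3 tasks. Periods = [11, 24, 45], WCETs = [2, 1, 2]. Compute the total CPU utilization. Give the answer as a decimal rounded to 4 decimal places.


Compute individual utilizations (exact fractions):
  Task 1: C/T = 2/11 (approx. 0.1818)
  Task 2: C/T = 1/24 (approx. 0.0417)
  Task 3: C/T = 2/45 (approx. 0.0444)
Total utilization U = 2/11 + 1/24 + 2/45 = 1061/3960
Rounded to 4 decimal places: U = 0.2679
RM (Liu & Layland) bound for 3 tasks = 0.779763; compare with U = 1061/3960 (approx. 0.267929)
U <= bound, so schedulable by RM sufficient condition.

0.2679
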